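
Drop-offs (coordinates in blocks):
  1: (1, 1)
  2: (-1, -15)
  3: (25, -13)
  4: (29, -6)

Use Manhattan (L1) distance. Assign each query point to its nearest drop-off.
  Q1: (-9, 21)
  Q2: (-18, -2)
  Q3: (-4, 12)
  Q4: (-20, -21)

Q1 at (-9, 21):
  1: 30 blocks
  2: 44 blocks
  3: 68 blocks
  4: 65 blocks
  → nearest: 1 (30 blocks)
Q2 at (-18, -2):
  1: 22 blocks
  2: 30 blocks
  3: 54 blocks
  4: 51 blocks
  → nearest: 1 (22 blocks)
Q3 at (-4, 12):
  1: 16 blocks
  2: 30 blocks
  3: 54 blocks
  4: 51 blocks
  → nearest: 1 (16 blocks)
Q4 at (-20, -21):
  1: 43 blocks
  2: 25 blocks
  3: 53 blocks
  4: 64 blocks
  → nearest: 2 (25 blocks)

Q1→1; Q2→1; Q3→1; Q4→2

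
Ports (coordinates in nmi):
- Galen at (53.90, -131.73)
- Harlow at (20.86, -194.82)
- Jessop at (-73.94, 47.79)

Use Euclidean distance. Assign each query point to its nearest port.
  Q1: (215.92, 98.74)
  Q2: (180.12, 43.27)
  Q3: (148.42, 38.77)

Q1 at (215.92, 98.74):
  Galen: 281.72 nmi
  Harlow: 352.46 nmi
  Jessop: 294.30 nmi
  → nearest: Galen (281.72 nmi)
Q2 at (180.12, 43.27):
  Galen: 215.77 nmi
  Harlow: 286.44 nmi
  Jessop: 254.10 nmi
  → nearest: Galen (215.77 nmi)
Q3 at (148.42, 38.77):
  Galen: 194.95 nmi
  Harlow: 266.15 nmi
  Jessop: 222.54 nmi
  → nearest: Galen (194.95 nmi)

Q1→Galen; Q2→Galen; Q3→Galen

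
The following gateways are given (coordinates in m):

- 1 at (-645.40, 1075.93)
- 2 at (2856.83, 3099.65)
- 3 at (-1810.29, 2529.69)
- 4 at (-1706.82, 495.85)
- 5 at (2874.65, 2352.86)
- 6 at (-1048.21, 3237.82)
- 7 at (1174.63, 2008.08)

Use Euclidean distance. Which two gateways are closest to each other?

Pairwise distances:
1–2: 4044.88 m
1–3: 1862.90 m
1–4: 1209.59 m
1–5: 3744.50 m
1–6: 2199.10 m
1–7: 2044.85 m
2–3: 4701.79 m
2–4: 5254.21 m
2–5: 747.00 m
2–6: 3907.48 m
2–7: 2005.32 m
3–4: 2036.47 m
3–5: 4688.28 m
3–6: 1040.30 m
3–7: 3030.15 m
4–5: 4943.52 m
4–6: 2819.96 m
4–7: 3254.17 m
5–6: 4021.44 m
5–7: 1734.63 m
6–7: 2540.33 m
Closest pair: 2–5 at 747.00 m.

2 and 5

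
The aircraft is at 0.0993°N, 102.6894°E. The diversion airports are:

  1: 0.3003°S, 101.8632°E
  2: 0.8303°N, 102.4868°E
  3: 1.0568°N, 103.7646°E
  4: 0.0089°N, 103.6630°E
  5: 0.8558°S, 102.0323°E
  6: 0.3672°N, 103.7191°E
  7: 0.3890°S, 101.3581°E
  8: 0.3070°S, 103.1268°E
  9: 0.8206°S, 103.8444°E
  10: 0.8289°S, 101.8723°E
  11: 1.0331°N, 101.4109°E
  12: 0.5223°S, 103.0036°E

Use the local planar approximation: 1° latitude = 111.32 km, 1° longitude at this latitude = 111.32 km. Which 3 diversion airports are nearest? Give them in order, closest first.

8, 12, 2

Distances from 0.0993°N, 102.6894°E:
1: √((-0.3996·111.32)² + (-0.8262·111.32)²) = √(1978.779281 + 8458.956208) = 102.1652 km
2: √((0.7310·111.32)² + (-0.2026·111.32)²) = √(6621.877605 + 508.657295) = 84.4425 km
3: √((0.9575·111.32)² + (1.0752·111.32)²) = √(11361.193603 + 14325.998678) = 160.2722 km
4: √((-0.0904·111.32)² + (0.9736·111.32)²) = √(101.270570 + 11746.474109) = 108.8473 km
5: √((-0.9551·111.32)² + (-0.6571·111.32)²) = √(11304.310695 + 5350.684326) = 129.0542 km
6: √((0.2679·111.32)² + (1.0297·111.32)²) = √(889.389141 + 13139.166643) = 118.4422 km
7: √((-0.4883·111.32)² + (-1.3313·111.32)²) = √(2954.743894 + 21963.333663) = 157.8546 km
8: √((-0.4063·111.32)² + (0.4374·111.32)²) = √(2045.691026 + 2370.849318) = 66.4571 km
9: √((-0.9199·111.32)² + (1.1550·111.32)²) = √(10486.429297 + 16531.427765) = 164.3711 km
10: √((-0.9282·111.32)² + (-0.8171·111.32)²) = √(10676.515220 + 8273.643738) = 137.6596 km
11: √((0.9338·111.32)² + (-1.2785·111.32)²) = √(10805.730567 + 20255.728164) = 176.2426 km
12: √((-0.6216·111.32)² + (0.3142·111.32)²) = √(4788.157273 + 1223.372621) = 77.5341 km
Sorted: 8 (66.4571 km) < 12 (77.5341 km) < 2 (84.4425 km) < 1 (102.1652 km) < 4 (108.8473 km) < …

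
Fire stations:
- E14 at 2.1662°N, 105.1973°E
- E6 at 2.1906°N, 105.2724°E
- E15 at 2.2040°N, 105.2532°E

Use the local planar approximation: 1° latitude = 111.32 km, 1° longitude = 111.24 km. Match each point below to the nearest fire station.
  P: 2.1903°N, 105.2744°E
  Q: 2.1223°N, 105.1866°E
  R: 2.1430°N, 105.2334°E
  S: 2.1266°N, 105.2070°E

P at 2.1903°N, 105.2744°E:
  E14: 8.9864 km
  E6: 0.2250 km
  E15: 2.8085 km
  → nearest: E6 (0.2250 km)
Q at 2.1223°N, 105.1866°E:
  E14: 5.0298 km
  E6: 12.2026 km
  E15: 11.7304 km
  → nearest: E14 (5.0298 km)
R at 2.1430°N, 105.2334°E:
  E14: 4.7745 km
  E6: 6.8483 km
  E15: 7.1388 km
  → nearest: E14 (4.7745 km)
S at 2.1266°N, 105.2070°E:
  E14: 4.5384 km
  E6: 10.1826 km
  E15: 10.0325 km
  → nearest: E14 (4.5384 km)

P→E6; Q→E14; R→E14; S→E14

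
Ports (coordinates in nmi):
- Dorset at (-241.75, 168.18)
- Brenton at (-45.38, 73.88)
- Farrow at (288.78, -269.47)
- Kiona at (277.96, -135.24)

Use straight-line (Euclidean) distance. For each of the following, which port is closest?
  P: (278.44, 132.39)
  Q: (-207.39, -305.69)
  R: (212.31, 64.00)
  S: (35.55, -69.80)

P at (278.44, 132.39):
  Dorset: 521.42 nmi
  Brenton: 329.06 nmi
  Farrow: 401.99 nmi
  Kiona: 267.63 nmi
  → nearest: Kiona (267.63 nmi)
Q at (-207.39, -305.69):
  Dorset: 475.11 nmi
  Brenton: 412.70 nmi
  Farrow: 497.49 nmi
  Kiona: 514.41 nmi
  → nearest: Brenton (412.70 nmi)
R at (212.31, 64.00):
  Dorset: 465.86 nmi
  Brenton: 257.88 nmi
  Farrow: 342.13 nmi
  Kiona: 209.78 nmi
  → nearest: Kiona (209.78 nmi)
S at (35.55, -69.80):
  Dorset: 365.42 nmi
  Brenton: 164.90 nmi
  Farrow: 322.48 nmi
  Kiona: 251.09 nmi
  → nearest: Brenton (164.90 nmi)

P→Kiona; Q→Brenton; R→Kiona; S→Brenton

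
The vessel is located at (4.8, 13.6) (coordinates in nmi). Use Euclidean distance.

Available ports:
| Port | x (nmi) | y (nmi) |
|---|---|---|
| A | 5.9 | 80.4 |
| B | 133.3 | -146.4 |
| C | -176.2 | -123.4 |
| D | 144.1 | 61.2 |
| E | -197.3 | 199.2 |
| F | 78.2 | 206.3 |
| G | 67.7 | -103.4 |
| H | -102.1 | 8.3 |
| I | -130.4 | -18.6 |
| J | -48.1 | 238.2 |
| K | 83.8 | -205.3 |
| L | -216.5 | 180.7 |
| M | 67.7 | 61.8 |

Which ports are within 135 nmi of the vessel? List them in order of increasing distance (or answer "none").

Distances from (4.8, 13.6):
A: √((1.1)² + (66.8)²) = √(1.210 + 4462.240) = 66.8 nmi
B: √((128.5)² + (-160.0)²) = √(16512.250 + 25600.000) = 205.2 nmi
C: √((-181.0)² + (-137.0)²) = √(32761.000 + 18769.000) = 227.0 nmi
D: √((139.3)² + (47.6)²) = √(19404.490 + 2265.760) = 147.2 nmi
E: √((-202.1)² + (185.6)²) = √(40844.410 + 34447.360) = 274.4 nmi
F: √((73.4)² + (192.7)²) = √(5387.560 + 37133.290) = 206.2 nmi
G: √((62.9)² + (-117.0)²) = √(3956.410 + 13689.000) = 132.8 nmi
H: √((-106.9)² + (-5.3)²) = √(11427.610 + 28.090) = 107.0 nmi
I: √((-135.2)² + (-32.2)²) = √(18279.040 + 1036.840) = 139.0 nmi
J: √((-52.9)² + (224.6)²) = √(2798.410 + 50445.160) = 230.7 nmi
K: √((79.0)² + (-218.9)²) = √(6241.000 + 47917.210) = 232.7 nmi
L: √((-221.3)² + (167.1)²) = √(48973.690 + 27922.410) = 277.3 nmi
M: √((62.9)² + (48.2)²) = √(3956.410 + 2323.240) = 79.2 nmi
Threshold 135 nmi: A (66.8 nmi), M (79.2 nmi), H (107.0 nmi), G (132.8 nmi) are within range.

A, M, H, G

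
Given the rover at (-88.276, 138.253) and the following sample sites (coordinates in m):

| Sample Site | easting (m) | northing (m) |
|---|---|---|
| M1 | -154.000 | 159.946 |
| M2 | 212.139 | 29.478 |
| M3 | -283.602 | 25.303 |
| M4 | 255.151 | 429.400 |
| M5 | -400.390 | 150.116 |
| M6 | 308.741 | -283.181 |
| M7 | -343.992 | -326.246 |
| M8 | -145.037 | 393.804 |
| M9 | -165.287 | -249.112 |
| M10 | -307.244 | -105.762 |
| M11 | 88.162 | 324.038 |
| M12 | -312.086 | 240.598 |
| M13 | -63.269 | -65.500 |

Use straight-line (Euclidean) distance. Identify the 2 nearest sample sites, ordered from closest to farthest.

M1, M13

Distances from (-88.276, 138.253):
M1: √((-65.724)² + (21.693)²) = √(4319.64418 + 470.58625) = 69.211 m
M2: √((300.415)² + (-108.775)²) = √(90249.17223 + 11832.00062) = 319.501 m
M3: √((-195.326)² + (-112.950)²) = √(38152.24628 + 12757.70250) = 225.632 m
M4: √((343.427)² + (291.147)²) = √(117942.10433 + 84766.57561) = 450.232 m
M5: √((-312.114)² + (11.863)²) = √(97415.14900 + 140.73077) = 312.339 m
M6: √((397.017)² + (-421.434)²) = √(157622.49829 + 177606.61636) = 578.990 m
M7: √((-255.716)² + (-464.499)²) = √(65390.67266 + 215759.32100) = 530.236 m
M8: √((-56.761)² + (255.551)²) = √(3221.81112 + 65306.31360) = 261.779 m
M9: √((-77.011)² + (-387.365)²) = √(5930.69412 + 150051.64323) = 394.946 m
M10: √((-218.968)² + (-244.015)²) = √(47946.98502 + 59543.32022) = 327.857 m
M11: √((176.438)² + (185.785)²) = √(31130.36784 + 34516.06623) = 256.216 m
M12: √((-223.810)² + (102.345)²) = √(50090.91610 + 10474.49903) = 246.100 m
M13: √((25.007)² + (-203.753)²) = √(625.35005 + 41515.28501) = 205.282 m
Sorted: M1 (69.211 m) < M13 (205.282 m) < M3 (225.632 m) < M12 (246.100 m) < …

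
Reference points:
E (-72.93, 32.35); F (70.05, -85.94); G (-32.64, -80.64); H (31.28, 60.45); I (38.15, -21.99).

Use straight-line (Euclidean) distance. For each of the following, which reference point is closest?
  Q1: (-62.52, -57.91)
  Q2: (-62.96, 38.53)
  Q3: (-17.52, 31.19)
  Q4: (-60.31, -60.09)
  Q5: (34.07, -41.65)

Q1→G; Q2→E; Q3→E; Q4→G; Q5→I

Q1 at (-62.52, -57.91):
  E: 90.86
  F: 135.50
  G: 37.54
  H: 151.02
  I: 106.89
  → nearest: G (37.54)
Q2 at (-62.96, 38.53):
  E: 11.73
  F: 182.17
  G: 122.97
  H: 96.76
  I: 117.84
  → nearest: E (11.73)
Q3 at (-17.52, 31.19):
  E: 55.42
  F: 146.25
  G: 112.85
  H: 56.90
  I: 76.99
  → nearest: E (55.42)
Q4 at (-60.31, -60.09):
  E: 93.30
  F: 132.90
  G: 34.47
  H: 151.39
  I: 105.57
  → nearest: G (34.47)
Q5 at (34.07, -41.65):
  E: 130.10
  F: 57.06
  G: 77.27
  H: 102.14
  I: 20.08
  → nearest: I (20.08)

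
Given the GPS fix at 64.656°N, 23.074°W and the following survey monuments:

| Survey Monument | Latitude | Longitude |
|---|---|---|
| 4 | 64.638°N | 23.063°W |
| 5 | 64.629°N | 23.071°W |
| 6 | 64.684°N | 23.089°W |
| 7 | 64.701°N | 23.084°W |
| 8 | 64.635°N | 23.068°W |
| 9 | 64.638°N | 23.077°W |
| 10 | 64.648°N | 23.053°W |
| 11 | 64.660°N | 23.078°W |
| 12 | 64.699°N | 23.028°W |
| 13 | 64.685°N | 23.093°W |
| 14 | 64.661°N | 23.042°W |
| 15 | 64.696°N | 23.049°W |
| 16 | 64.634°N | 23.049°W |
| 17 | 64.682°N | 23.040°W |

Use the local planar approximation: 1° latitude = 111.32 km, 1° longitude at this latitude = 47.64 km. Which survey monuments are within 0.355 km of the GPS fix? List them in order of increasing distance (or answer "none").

none

Distances from 64.656°N, 23.074°W:
4: √((-0.018·111.32)² + (0.011·47.64)²) = √(4.01505 + 0.27462) = 2.071 km
5: √((-0.027·111.32)² + (0.003·47.64)²) = √(9.03387 + 0.02043) = 3.009 km
6: √((0.028·111.32)² + (-0.015·47.64)²) = √(9.71544 + 0.51065) = 3.198 km
7: √((0.045·111.32)² + (-0.010·47.64)²) = √(25.09409 + 0.22696) = 5.032 km
8: √((-0.021·111.32)² + (0.006·47.64)²) = √(5.46493 + 0.08170) = 2.355 km
9: √((-0.018·111.32)² + (-0.003·47.64)²) = √(4.01505 + 0.02043) = 2.009 km
10: √((-0.008·111.32)² + (0.021·47.64)²) = √(0.79310 + 1.00088) = 1.339 km
11: √((0.004·111.32)² + (-0.004·47.64)²) = √(0.19827 + 0.03631) = 0.484 km
12: √((0.043·111.32)² + (0.046·47.64)²) = √(22.91307 + 4.80241) = 5.265 km
13: √((0.029·111.32)² + (-0.019·47.64)²) = √(10.42179 + 0.81931) = 3.353 km
14: √((0.005·111.32)² + (0.032·47.64)²) = √(0.30980 + 2.32404) = 1.623 km
15: √((0.040·111.32)² + (0.025·47.64)²) = √(19.82743 + 1.41848) = 4.609 km
16: √((-0.022·111.32)² + (0.025·47.64)²) = √(5.99780 + 1.41848) = 2.723 km
17: √((0.026·111.32)² + (0.034·47.64)²) = √(8.37709 + 2.62362) = 3.317 km
Threshold 0.355 km: none within range.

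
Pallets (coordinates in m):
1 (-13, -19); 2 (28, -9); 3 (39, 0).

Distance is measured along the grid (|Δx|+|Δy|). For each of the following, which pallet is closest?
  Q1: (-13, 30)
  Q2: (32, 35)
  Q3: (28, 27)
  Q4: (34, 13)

Q1 at (-13, 30):
  1: 49 m
  2: 80 m
  3: 82 m
  → nearest: 1 (49 m)
Q2 at (32, 35):
  1: 99 m
  2: 48 m
  3: 42 m
  → nearest: 3 (42 m)
Q3 at (28, 27):
  1: 87 m
  2: 36 m
  3: 38 m
  → nearest: 2 (36 m)
Q4 at (34, 13):
  1: 79 m
  2: 28 m
  3: 18 m
  → nearest: 3 (18 m)

Q1→1; Q2→3; Q3→2; Q4→3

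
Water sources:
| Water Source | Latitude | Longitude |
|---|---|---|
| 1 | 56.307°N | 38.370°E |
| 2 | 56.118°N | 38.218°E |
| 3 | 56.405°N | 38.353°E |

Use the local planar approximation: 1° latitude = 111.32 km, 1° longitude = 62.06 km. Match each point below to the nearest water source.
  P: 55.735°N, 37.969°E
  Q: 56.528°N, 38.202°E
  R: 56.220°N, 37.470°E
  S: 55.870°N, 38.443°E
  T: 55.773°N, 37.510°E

P→2; Q→3; R→2; S→2; T→2

P at 55.735°N, 37.969°E:
  1: 68.365 km
  2: 45.350 km
  3: 78.299 km
  → nearest: 2 (45.350 km)
Q at 56.528°N, 38.202°E:
  1: 26.720 km
  2: 45.652 km
  3: 16.592 km
  → nearest: 3 (16.592 km)
R at 56.220°N, 37.470°E:
  1: 56.687 km
  2: 47.789 km
  3: 58.541 km
  → nearest: 2 (47.789 km)
S at 55.870°N, 38.443°E:
  1: 48.857 km
  2: 30.938 km
  3: 59.818 km
  → nearest: 2 (30.938 km)
T at 55.773°N, 37.510°E:
  1: 79.889 km
  2: 58.357 km
  3: 87.674 km
  → nearest: 2 (58.357 km)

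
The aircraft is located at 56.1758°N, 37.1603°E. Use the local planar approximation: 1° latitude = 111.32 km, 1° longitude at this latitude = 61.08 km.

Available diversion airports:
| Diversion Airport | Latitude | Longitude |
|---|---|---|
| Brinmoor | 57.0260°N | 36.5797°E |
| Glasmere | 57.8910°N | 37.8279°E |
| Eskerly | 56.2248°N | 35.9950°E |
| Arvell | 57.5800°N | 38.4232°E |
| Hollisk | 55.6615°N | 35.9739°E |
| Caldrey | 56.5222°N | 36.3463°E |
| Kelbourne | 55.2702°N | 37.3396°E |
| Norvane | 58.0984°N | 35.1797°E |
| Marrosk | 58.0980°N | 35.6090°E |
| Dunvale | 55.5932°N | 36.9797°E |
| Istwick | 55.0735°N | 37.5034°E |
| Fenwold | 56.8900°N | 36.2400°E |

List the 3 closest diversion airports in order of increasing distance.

Caldrey, Dunvale, Eskerly

Distances from 56.1758°N, 37.1603°E:
Brinmoor: √((0.8502·111.32)² + (-0.5806·61.08)²) = √(8957.536708 + 1257.627773) = 101.0701 km
Glasmere: √((1.7152·111.32)² + (0.6676·61.08)²) = √(36456.580536 + 1662.764381) = 195.2418 km
Eskerly: √((0.0490·111.32)² + (-1.1653·61.08)²) = √(29.753534 + 5066.097569) = 71.3852 km
Arvell: √((1.4042·111.32)² + (1.2629·61.08)²) = √(24434.549296 + 5950.260553) = 174.3124 km
Hollisk: √((-0.5143·111.32)² + (-1.1864·61.08)²) = √(3277.777306 + 5251.221443) = 92.3526 km
Caldrey: √((0.3464·111.32)² + (-0.8140·61.08)²) = √(1486.969847 + 2471.990894) = 62.9203 km
Kelbourne: √((-0.9056·111.32)² + (0.1793·61.08)²) = √(10162.936757 + 119.938506) = 101.4045 km
Norvane: √((1.9226·111.32)² + (-1.9806·61.08)²) = √(45806.200664 + 14634.962239) = 245.8478 km
Marrosk: √((1.9222·111.32)² + (-1.5513·61.08)²) = √(45787.142540 + 8978.207570) = 234.0200 km
Dunvale: √((-0.5826·111.32)² + (-0.1806·61.08)²) = √(4206.175176 + 121.684020) = 65.7865 km
Istwick: √((-1.1023·111.32)² + (0.3431·61.08)²) = √(15057.262099 + 439.176904) = 124.4847 km
Fenwold: √((0.7142·111.32)² + (-0.9203·61.08)²) = √(6321.004319 + 3159.780400) = 97.3693 km
Sorted: Caldrey (62.9203 km) < Dunvale (65.7865 km) < Eskerly (71.3852 km) < Hollisk (92.3526 km) < Fenwold (97.3693 km) < …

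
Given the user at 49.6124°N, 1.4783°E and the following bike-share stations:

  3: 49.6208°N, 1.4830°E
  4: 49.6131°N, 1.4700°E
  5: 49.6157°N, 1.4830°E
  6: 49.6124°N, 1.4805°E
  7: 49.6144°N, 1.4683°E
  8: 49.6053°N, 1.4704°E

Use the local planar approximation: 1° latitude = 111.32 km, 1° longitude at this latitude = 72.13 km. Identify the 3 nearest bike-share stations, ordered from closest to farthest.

6, 5, 4

Distances from 49.6124°N, 1.4783°E:
3: 0.9946 km
4: 0.6037 km
5: 0.4999 km
6: 0.1587 km
7: 0.7549 km
8: 0.9744 km
Sorted: 6 (0.1587 km) < 5 (0.4999 km) < 4 (0.6037 km) < 7 (0.7549 km) < 8 (0.9744 km) < …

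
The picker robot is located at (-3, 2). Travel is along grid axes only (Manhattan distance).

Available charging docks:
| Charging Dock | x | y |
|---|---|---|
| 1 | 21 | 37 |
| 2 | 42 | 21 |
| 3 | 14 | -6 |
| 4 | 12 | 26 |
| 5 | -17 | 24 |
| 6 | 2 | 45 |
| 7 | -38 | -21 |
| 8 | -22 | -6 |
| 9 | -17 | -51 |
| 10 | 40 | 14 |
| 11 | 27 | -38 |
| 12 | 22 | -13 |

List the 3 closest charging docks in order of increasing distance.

Distances from (-3, 2):
1: |24| + |35| = 24 + 35 = 59
2: |45| + |19| = 45 + 19 = 64
3: |17| + |-8| = 17 + 8 = 25
4: |15| + |24| = 15 + 24 = 39
5: |-14| + |22| = 14 + 22 = 36
6: |5| + |43| = 5 + 43 = 48
7: |-35| + |-23| = 35 + 23 = 58
8: |-19| + |-8| = 19 + 8 = 27
9: |-14| + |-53| = 14 + 53 = 67
10: |43| + |12| = 43 + 12 = 55
11: |30| + |-40| = 30 + 40 = 70
12: |25| + |-15| = 25 + 15 = 40
Sorted: 3 (25) < 8 (27) < 5 (36) < 4 (39) < 12 (40) < …

3, 8, 5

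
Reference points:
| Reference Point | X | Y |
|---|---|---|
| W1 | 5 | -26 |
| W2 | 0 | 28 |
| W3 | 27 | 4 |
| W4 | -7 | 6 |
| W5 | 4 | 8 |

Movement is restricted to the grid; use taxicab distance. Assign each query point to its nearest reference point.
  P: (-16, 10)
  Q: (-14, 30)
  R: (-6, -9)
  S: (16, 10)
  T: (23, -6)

P→W4; Q→W2; R→W4; S→W5; T→W3

P at (-16, 10):
  W1: 57
  W2: 34
  W3: 49
  W4: 13
  W5: 22
  → nearest: W4 (13)
Q at (-14, 30):
  W1: 75
  W2: 16
  W3: 67
  W4: 31
  W5: 40
  → nearest: W2 (16)
R at (-6, -9):
  W1: 28
  W2: 43
  W3: 46
  W4: 16
  W5: 27
  → nearest: W4 (16)
S at (16, 10):
  W1: 47
  W2: 34
  W3: 17
  W4: 27
  W5: 14
  → nearest: W5 (14)
T at (23, -6):
  W1: 38
  W2: 57
  W3: 14
  W4: 42
  W5: 33
  → nearest: W3 (14)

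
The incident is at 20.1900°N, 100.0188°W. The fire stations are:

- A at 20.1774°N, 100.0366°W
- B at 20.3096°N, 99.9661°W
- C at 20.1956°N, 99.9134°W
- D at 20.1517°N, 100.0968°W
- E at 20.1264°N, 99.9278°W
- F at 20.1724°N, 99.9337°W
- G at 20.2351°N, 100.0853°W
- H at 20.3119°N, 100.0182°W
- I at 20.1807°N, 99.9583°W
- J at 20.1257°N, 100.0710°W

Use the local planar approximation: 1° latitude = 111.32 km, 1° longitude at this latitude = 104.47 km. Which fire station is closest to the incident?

A

Distances from 20.1900°N, 100.0188°W:
A: √((-0.0126·111.32)² + (-0.0178·104.47)²) = √(1.967377 + 3.457986) = 2.3292 km
B: √((0.1196·111.32)² + (0.0527·104.47)²) = √(177.259188 + 30.311290) = 14.4073 km
C: √((0.0056·111.32)² + (0.1054·104.47)²) = √(0.388618 + 121.245160) = 11.0288 km
D: √((-0.0383·111.32)² + (-0.0780·104.47)²) = √(18.177910 + 66.400660) = 9.1967 km
E: √((-0.0636·111.32)² + (0.0910·104.47)²) = √(50.125720 + 90.378676) = 11.8535 km
F: √((-0.0176·111.32)² + (0.0851·104.47)²) = √(3.838590 + 79.039159) = 9.1037 km
G: √((0.0451·111.32)² + (-0.0665·104.47)²) = √(25.205742 + 48.264352) = 8.5715 km
H: √((0.1219·111.32)² + (0.0006·104.47)²) = √(184.142403 + 0.003929) = 13.5701 km
I: √((-0.0093·111.32)² + (0.0605·104.47)²) = √(1.071796 + 39.947899) = 6.4047 km
J: √((-0.0643·111.32)² + (-0.0522·104.47)²) = √(51.235189 + 29.738852) = 8.9986 km
Minimum: A at 2.3292 km.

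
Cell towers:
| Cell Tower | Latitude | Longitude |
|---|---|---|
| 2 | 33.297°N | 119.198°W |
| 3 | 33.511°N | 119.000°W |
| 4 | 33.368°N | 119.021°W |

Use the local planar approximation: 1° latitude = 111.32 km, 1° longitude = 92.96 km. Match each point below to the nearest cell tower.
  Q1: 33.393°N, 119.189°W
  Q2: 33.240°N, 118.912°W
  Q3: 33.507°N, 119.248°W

Q1→2; Q2→4; Q3→3

Q1 at 33.393°N, 119.189°W:
  2: √((-0.096·111.32)² + (-0.009·92.96)²) = √(114.20598 + 0.69997) = 10.719 km
  3: √((0.118·111.32)² + (0.189·92.96)²) = √(172.54819 + 308.68522) = 21.937 km
  4: √((-0.025·111.32)² + (0.168·92.96)²) = √(7.74509 + 243.89943) = 15.863 km
  → nearest: 2 (10.719 km)
Q2 at 33.240°N, 118.912°W:
  2: √((0.057·111.32)² + (-0.286·92.96)²) = √(40.26207 + 706.84517) = 27.333 km
  3: √((0.271·111.32)² + (-0.088·92.96)²) = √(910.09133 + 66.92025) = 31.257 km
  4: √((0.128·111.32)² + (-0.109·92.96)²) = √(203.03286 + 102.67039) = 17.484 km
  → nearest: 4 (17.484 km)
Q3 at 33.507°N, 119.248°W:
  2: √((-0.210·111.32)² + (0.050·92.96)²) = √(546.49348 + 21.60390) = 23.835 km
  3: √((0.004·111.32)² + (0.248·92.96)²) = √(0.19827 + 531.49060) = 23.058 km
  4: √((-0.139·111.32)² + (0.227·92.96)²) = √(239.42858 + 445.29103) = 26.167 km
  → nearest: 3 (23.058 km)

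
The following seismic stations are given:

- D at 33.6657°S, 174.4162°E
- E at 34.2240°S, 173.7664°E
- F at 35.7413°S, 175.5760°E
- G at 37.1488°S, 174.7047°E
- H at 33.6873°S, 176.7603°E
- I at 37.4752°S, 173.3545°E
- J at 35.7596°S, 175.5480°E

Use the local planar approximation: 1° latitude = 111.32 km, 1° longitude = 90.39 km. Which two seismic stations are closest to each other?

Pairwise distances:
F–J: √((-0.0183·111.32)² + (-0.0280·90.39)²) = √(4.150005 + 6.405556) = 3.2489 km
D–E: √((-0.5583·111.32)² + (-0.6498·90.39)²) = √(3862.617031 + 3449.849798) = 85.5130 km
G–I: √((-0.3264·111.32)² + (-1.3502·90.39)²) = √(1320.221179 + 14894.879019) = 127.3385 km
G–J: √((1.3892·111.32)² + (0.8433·90.39)²) = √(23915.306137 + 5810.385849) = 172.4114 km
F–G: √((-1.4075·111.32)² + (-0.8713·90.39)²) = √(24549.531152 + 6202.634649) = 175.3630 km
D–H: √((-0.0216·111.32)² + (2.3441·90.39)²) = √(5.781678 + 44894.490018) = 211.8968 km
E–J: √((-1.5356·111.32)² + (1.7816·90.39)²) = √(29221.506514 + 25933.502835) = 234.8510 km
E–F: √((-1.5173·111.32)² + (1.8096·90.39)²) = √(28529.181435 + 26755.061152) = 235.1260 km
F–H: √((2.0540·111.32)² + (1.1843·90.39)²) = √(52281.407846 + 11459.462067) = 252.4695 km
D–F: √((-2.0756·111.32)² + (1.1598·90.39)²) = √(53386.779017 + 10990.235069) = 253.7263 km
D–J: √((-2.0939·111.32)² + (1.1318·90.39)²) = √(54332.322407 + 10465.986061) = 254.5551 km
H–J: √((-2.0723·111.32)² + (-1.2123·90.39)²) = √(53217.154504 + 12007.731911) = 255.3916 km
I–J: √((1.7156·111.32)² + (2.1935·90.39)²) = √(36473.586521 + 39311.177291) = 275.2903 km
E–H: √((0.5367·111.32)² + (2.9939·90.39)²) = √(3569.518079 + 73234.438032) = 277.1353 km
F–I: √((-1.7339·111.32)² + (-2.2215·90.39)²) = √(37255.851043 + 40321.196218) = 278.5266 km
E–G: √((-2.9248·111.32)² + (0.9383·90.39)²) = √(106008.025010 + 7193.234283) = 336.4539 km
E–I: √((-3.2512·111.32)² + (-0.4119·90.39)²) = √(130988.680655 + 1386.195092) = 363.8336 km
D–G: √((-3.4831·111.32)² + (0.2885·90.39)²) = √(150341.293274 + 680.036789) = 388.6146 km
G–H: √((3.4615·111.32)² + (2.0556·90.39)²) = √(148482.430276 + 34523.752207) = 427.7922 km
D–I: √((-3.8095·111.32)² + (-1.0617·90.39)²) = √(179838.367328 + 9209.677181) = 434.7966 km
H–I: √((-3.7879·111.32)² + (-3.4058·90.39)²) = √(177804.769174 + 94771.783813) = 522.0886 km
Closest pair: F–J at 3.2489 km.

F and J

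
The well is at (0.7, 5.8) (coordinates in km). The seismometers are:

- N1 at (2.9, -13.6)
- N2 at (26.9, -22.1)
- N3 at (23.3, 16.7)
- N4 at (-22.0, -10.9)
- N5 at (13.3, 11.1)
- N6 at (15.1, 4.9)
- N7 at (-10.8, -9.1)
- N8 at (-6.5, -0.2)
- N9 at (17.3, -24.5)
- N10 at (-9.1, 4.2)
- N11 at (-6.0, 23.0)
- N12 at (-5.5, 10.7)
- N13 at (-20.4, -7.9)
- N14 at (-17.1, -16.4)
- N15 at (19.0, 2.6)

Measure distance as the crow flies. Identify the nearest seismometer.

N12

Distances from (0.7, 5.8):
N1: 19.5 km
N2: 38.3 km
N3: 25.1 km
N4: 28.2 km
N5: 13.7 km
N6: 14.4 km
N7: 18.8 km
N8: 9.4 km
N9: 34.5 km
N10: 9.9 km
N11: 18.5 km
N12: 7.9 km
N13: 25.2 km
N14: 28.5 km
N15: 18.6 km
Minimum: N12 at 7.9 km.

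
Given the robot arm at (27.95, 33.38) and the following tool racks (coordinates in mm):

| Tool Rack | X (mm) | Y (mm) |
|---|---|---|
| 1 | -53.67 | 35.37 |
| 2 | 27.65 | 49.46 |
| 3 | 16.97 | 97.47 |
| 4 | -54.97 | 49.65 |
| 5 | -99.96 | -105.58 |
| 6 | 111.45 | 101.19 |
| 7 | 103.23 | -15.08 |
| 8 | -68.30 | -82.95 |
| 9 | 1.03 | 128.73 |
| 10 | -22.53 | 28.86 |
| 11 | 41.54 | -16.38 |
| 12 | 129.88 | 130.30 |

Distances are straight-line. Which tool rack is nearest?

2

Distances from (27.95, 33.38):
1: √((-81.62)² + (1.99)²) = √(6661.8244 + 3.9601) = 81.64 mm
2: √((-0.30)² + (16.08)²) = √(0.0900 + 258.5664) = 16.08 mm
3: √((-10.98)² + (64.09)²) = √(120.5604 + 4107.5281) = 65.02 mm
4: √((-82.92)² + (16.27)²) = √(6875.7264 + 264.7129) = 84.50 mm
5: √((-127.91)² + (-138.96)²) = √(16360.9681 + 19309.8816) = 188.87 mm
6: √((83.50)² + (67.81)²) = √(6972.2500 + 4598.1961) = 107.57 mm
7: √((75.28)² + (-48.46)²) = √(5667.0784 + 2348.3716) = 89.53 mm
8: √((-96.25)² + (-116.33)²) = √(9264.0625 + 13532.6689) = 150.99 mm
9: √((-26.92)² + (95.35)²) = √(724.6864 + 9091.6225) = 99.08 mm
10: √((-50.48)² + (-4.52)²) = √(2548.2304 + 20.4304) = 50.68 mm
11: √((13.59)² + (-49.76)²) = √(184.6881 + 2476.0576) = 51.58 mm
12: √((101.93)² + (96.92)²) = √(10389.7249 + 9393.4864) = 140.65 mm
Minimum: 2 at 16.08 mm.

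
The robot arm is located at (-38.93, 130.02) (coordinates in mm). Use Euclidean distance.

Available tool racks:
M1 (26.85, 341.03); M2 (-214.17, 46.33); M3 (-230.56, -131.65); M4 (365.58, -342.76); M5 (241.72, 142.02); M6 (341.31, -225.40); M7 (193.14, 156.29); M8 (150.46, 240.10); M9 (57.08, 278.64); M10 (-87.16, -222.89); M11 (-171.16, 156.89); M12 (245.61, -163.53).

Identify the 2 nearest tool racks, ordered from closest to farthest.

Distances from (-38.93, 130.02):
M1: √((65.78)² + (211.01)²) = √(4327.0084 + 44525.2201) = 221.03 mm
M2: √((-175.24)² + (-83.69)²) = √(30709.0576 + 7004.0161) = 194.20 mm
M3: √((-191.63)² + (-261.67)²) = √(36722.0569 + 68471.1889) = 324.34 mm
M4: √((404.51)² + (-472.78)²) = √(163628.3401 + 223520.9284) = 622.21 mm
M5: √((280.65)² + (12.00)²) = √(78764.4225 + 144.0000) = 280.91 mm
M6: √((380.24)² + (-355.42)²) = √(144582.4576 + 126323.3764) = 520.49 mm
M7: √((232.07)² + (26.27)²) = √(53856.4849 + 690.1129) = 233.55 mm
M8: √((189.39)² + (110.08)²) = √(35868.5721 + 12117.6064) = 219.06 mm
M9: √((96.01)² + (148.62)²) = √(9217.9201 + 22087.9044) = 176.93 mm
M10: √((-48.23)² + (-352.91)²) = √(2326.1329 + 124545.4681) = 356.19 mm
M11: √((-132.23)² + (26.87)²) = √(17484.7729 + 721.9969) = 134.93 mm
M12: √((284.54)² + (-293.55)²) = √(80963.0116 + 86171.6025) = 408.82 mm
Sorted: M11 (134.93 mm) < M9 (176.93 mm) < M2 (194.20 mm) < M8 (219.06 mm) < …

M11, M9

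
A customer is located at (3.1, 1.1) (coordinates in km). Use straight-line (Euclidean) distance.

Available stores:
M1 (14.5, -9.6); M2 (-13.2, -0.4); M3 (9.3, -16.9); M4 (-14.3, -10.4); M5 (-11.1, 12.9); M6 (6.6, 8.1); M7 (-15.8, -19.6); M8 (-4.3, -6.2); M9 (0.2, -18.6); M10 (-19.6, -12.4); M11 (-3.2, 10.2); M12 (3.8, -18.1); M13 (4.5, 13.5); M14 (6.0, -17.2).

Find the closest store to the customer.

M6

Distances from (3.1, 1.1):
M1: √((11.4)² + (-10.7)²) = √(129.9600 + 114.4900) = 15.63 km
M2: √((-16.3)² + (-1.5)²) = √(265.6900 + 2.2500) = 16.37 km
M3: √((6.2)² + (-18.0)²) = √(38.4400 + 324.0000) = 19.04 km
M4: √((-17.4)² + (-11.5)²) = √(302.7600 + 132.2500) = 20.86 km
M5: √((-14.2)² + (11.8)²) = √(201.6400 + 139.2400) = 18.46 km
M6: √((3.5)² + (7.0)²) = √(12.2500 + 49.0000) = 7.83 km
M7: √((-18.9)² + (-20.7)²) = √(357.2100 + 428.4900) = 28.03 km
M8: √((-7.4)² + (-7.3)²) = √(54.7600 + 53.2900) = 10.39 km
M9: √((-2.9)² + (-19.7)²) = √(8.4100 + 388.0900) = 19.91 km
M10: √((-22.7)² + (-13.5)²) = √(515.2900 + 182.2500) = 26.41 km
M11: √((-6.3)² + (9.1)²) = √(39.6900 + 82.8100) = 11.07 km
M12: √((0.7)² + (-19.2)²) = √(0.4900 + 368.6400) = 19.21 km
M13: √((1.4)² + (12.4)²) = √(1.9600 + 153.7600) = 12.48 km
M14: √((2.9)² + (-18.3)²) = √(8.4100 + 334.8900) = 18.53 km
Minimum: M6 at 7.83 km.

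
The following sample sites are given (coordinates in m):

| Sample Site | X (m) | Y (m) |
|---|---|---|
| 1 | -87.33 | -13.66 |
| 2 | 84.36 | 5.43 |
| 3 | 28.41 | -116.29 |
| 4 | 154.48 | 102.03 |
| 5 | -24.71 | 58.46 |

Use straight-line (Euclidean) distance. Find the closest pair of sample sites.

1 and 5

Pairwise distances:
1–2: 172.75 m
1–3: 154.69 m
1–4: 268.06 m
1–5: 95.51 m
2–3: 133.96 m
2–4: 119.37 m
2–5: 121.28 m
3–4: 252.11 m
3–5: 182.65 m
4–5: 184.41 m
Closest pair: 1–5 at 95.51 m.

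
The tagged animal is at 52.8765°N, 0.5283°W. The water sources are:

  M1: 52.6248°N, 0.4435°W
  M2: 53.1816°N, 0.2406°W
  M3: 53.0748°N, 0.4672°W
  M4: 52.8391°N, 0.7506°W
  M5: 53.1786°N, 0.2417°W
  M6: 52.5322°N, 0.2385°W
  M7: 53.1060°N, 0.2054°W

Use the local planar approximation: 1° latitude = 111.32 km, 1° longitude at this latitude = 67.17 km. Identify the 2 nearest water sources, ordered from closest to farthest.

M4, M3

Distances from 52.8765°N, 0.5283°W:
M1: √((-0.2517·111.32)² + (0.0848·67.17)²) = √(785.078034 + 32.444598) = 28.5924 km
M2: √((0.3051·111.32)² + (0.2877·67.17)²) = √(1153.535091 + 373.448243) = 39.0766 km
M3: √((0.1983·111.32)² + (0.0611·67.17)²) = √(487.294852 + 16.843530) = 22.4530 km
M4: √((-0.0374·111.32)² + (-0.2223·67.17)²) = √(17.333633 + 222.961369) = 15.5015 km
M5: √((0.3021·111.32)² + (0.2866·67.17)²) = √(1130.961565 + 370.597998) = 38.7500 km
M6: √((-0.3443·111.32)² + (0.2898·67.17)²) = √(1468.995417 + 378.919939) = 42.9874 km
M7: √((0.2295·111.32)² + (0.3229·67.17)²) = √(652.697238 + 470.421093) = 33.5130 km
Sorted: M4 (15.5015 km) < M3 (22.4530 km) < M1 (28.5924 km) < M7 (33.5130 km) < …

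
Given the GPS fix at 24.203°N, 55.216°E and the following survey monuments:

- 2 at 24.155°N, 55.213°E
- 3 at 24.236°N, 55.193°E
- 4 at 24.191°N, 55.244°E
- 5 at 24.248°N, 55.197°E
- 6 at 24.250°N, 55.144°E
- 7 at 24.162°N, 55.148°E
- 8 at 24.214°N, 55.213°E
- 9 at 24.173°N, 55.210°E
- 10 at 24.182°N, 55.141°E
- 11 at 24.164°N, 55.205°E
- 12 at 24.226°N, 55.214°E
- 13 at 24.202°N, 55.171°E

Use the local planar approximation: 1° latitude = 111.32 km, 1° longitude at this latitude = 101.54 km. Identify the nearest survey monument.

8

Distances from 24.203°N, 55.216°E:
2: 5.352 km
3: 4.353 km
4: 3.141 km
5: 5.368 km
6: 8.990 km
7: 8.277 km
8: 1.262 km
9: 3.395 km
10: 7.966 km
11: 4.483 km
12: 2.568 km
13: 4.571 km
Minimum: 8 at 1.262 km.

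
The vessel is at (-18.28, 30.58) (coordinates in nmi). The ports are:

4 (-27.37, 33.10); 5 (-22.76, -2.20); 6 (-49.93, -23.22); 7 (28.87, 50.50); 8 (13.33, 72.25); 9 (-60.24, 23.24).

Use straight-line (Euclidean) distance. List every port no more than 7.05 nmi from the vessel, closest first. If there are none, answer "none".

Distances from (-18.28, 30.58):
4: √((-9.09)² + (2.52)²) = √(82.6281 + 6.3504) = 9.43 nmi
5: √((-4.48)² + (-32.78)²) = √(20.0704 + 1074.5284) = 33.08 nmi
6: √((-31.65)² + (-53.80)²) = √(1001.7225 + 2894.4400) = 62.42 nmi
7: √((47.15)² + (19.92)²) = √(2223.1225 + 396.8064) = 51.19 nmi
8: √((31.61)² + (41.67)²) = √(999.1921 + 1736.3889) = 52.30 nmi
9: √((-41.96)² + (-7.34)²) = √(1760.6416 + 53.8756) = 42.60 nmi
Threshold 7.05 nmi: none within range.

none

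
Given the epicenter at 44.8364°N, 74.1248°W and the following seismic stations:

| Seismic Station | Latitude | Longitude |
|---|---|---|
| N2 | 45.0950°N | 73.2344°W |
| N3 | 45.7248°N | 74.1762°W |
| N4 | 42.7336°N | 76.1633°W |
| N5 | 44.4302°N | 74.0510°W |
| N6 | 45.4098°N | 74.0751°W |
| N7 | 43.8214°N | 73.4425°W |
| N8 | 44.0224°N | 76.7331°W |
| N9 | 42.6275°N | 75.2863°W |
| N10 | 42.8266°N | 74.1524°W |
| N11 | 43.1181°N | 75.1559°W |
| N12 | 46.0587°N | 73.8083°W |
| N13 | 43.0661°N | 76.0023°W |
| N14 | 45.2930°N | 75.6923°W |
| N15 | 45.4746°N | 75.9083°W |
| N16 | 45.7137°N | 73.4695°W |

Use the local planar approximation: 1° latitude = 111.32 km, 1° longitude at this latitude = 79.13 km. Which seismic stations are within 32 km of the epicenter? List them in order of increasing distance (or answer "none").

Distances from 44.8364°N, 74.1248°W:
N2: √((0.2586·111.32)² + (0.8904·79.13)²) = √(828.711635 + 4964.238451) = 76.1114 km
N3: √((0.8884·111.32)² + (-0.0514·79.13)²) = √(9780.554897 + 16.542783) = 98.9803 km
N4: √((-2.1028·111.32)² + (-2.0385·79.13)²) = √(54795.176733 + 26019.788555) = 284.2797 km
N5: √((-0.4062·111.32)² + (0.0738·79.13)²) = √(2044.684164 + 34.103194) = 45.5937 km
N6: √((0.5734·111.32)² + (0.0497·79.13)²) = √(4074.382263 + 15.466609) = 63.9519 km
N7: √((-1.0150·111.32)² + (0.6823·79.13)²) = √(12766.694904 + 2914.963184) = 125.2264 km
N8: √((-0.8140·111.32)² + (-2.6083·79.13)²) = √(8210.983986 + 42598.804798) = 225.4103 km
N9: √((-2.2089·111.32)² + (-1.1615·79.13)²) = √(60464.227094 + 8447.355271) = 262.5102 km
N10: √((-2.0098·111.32)² + (-0.0276·79.13)²) = √(50055.531723 + 4.769804) = 223.7416 km
N11: √((-1.7183·111.32)² + (-1.0311·79.13)²) = √(36588.480641 + 6657.081980) = 207.9557 km
N12: √((1.2223·111.32)² + (0.3165·79.13)²) = √(18514.075006 + 627.234243) = 138.3521 km
N13: √((-1.7703·111.32)² + (-1.8775·79.13)²) = √(38836.504495 + 22072.027207) = 246.7965 km
N14: √((0.4566·111.32)² + (-1.5675·79.13)²) = √(2583.557964 + 15384.997516) = 134.0468 km
N15: √((0.6382·111.32)² + (-1.7835·79.13)²) = √(5047.310181 + 19917.212585) = 158.0017 km
N16: √((0.8773·111.32)² + (0.6553·79.13)²) = √(9537.677953 + 2688.825804) = 110.5735 km
Threshold 32 km: none within range.

none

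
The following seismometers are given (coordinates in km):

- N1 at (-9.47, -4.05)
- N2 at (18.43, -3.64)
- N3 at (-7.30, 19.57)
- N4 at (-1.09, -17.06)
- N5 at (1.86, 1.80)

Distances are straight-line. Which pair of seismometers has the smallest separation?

N1 and N5

Pairwise distances:
N1–N2: √((27.90)² + (0.41)²) = √(778.4100 + 0.1681) = 27.90 km
N1–N3: √((2.17)² + (23.62)²) = √(4.7089 + 557.9044) = 23.72 km
N1–N4: √((8.38)² + (-13.01)²) = √(70.2244 + 169.2601) = 15.48 km
N1–N5: √((11.33)² + (5.85)²) = √(128.3689 + 34.2225) = 12.75 km
N2–N3: √((-25.73)² + (23.21)²) = √(662.0329 + 538.7041) = 34.65 km
N2–N4: √((-19.52)² + (-13.42)²) = √(381.0304 + 180.0964) = 23.69 km
N2–N5: √((-16.57)² + (5.44)²) = √(274.5649 + 29.5936) = 17.44 km
N3–N4: √((6.21)² + (-36.63)²) = √(38.5641 + 1341.7569) = 37.15 km
N3–N5: √((9.16)² + (-17.77)²) = √(83.9056 + 315.7729) = 19.99 km
N4–N5: √((2.95)² + (18.86)²) = √(8.7025 + 355.6996) = 19.09 km
Closest pair: N1–N5 at 12.75 km.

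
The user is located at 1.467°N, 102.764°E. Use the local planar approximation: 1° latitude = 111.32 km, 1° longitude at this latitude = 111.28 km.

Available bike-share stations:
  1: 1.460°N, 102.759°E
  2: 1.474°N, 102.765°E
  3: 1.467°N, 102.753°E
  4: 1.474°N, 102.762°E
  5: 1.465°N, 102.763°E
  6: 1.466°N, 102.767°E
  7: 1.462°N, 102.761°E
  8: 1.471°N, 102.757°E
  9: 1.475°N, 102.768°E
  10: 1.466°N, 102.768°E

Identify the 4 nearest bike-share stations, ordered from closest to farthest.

5, 6, 10, 7

Distances from 1.467°N, 102.764°E:
1: √((-0.007·111.32)² + (-0.005·111.28)²) = √(0.60721 + 0.30958) = 0.957 km
2: √((0.007·111.32)² + (0.001·111.28)²) = √(0.60721 + 0.01238) = 0.787 km
3: √((0.000·111.32)² + (-0.011·111.28)²) = √(0.00000 + 1.49837) = 1.224 km
4: √((0.007·111.32)² + (-0.002·111.28)²) = √(0.60721 + 0.04953) = 0.810 km
5: √((-0.002·111.32)² + (-0.001·111.28)²) = √(0.04957 + 0.01238) = 0.249 km
6: √((-0.001·111.32)² + (0.003·111.28)²) = √(0.01239 + 0.11145) = 0.352 km
7: √((-0.005·111.32)² + (-0.003·111.28)²) = √(0.30980 + 0.11145) = 0.649 km
8: √((0.004·111.32)² + (-0.007·111.28)²) = √(0.19827 + 0.60678) = 0.897 km
9: √((0.008·111.32)² + (0.004·111.28)²) = √(0.79310 + 0.19813) = 0.996 km
10: √((-0.001·111.32)² + (0.004·111.28)²) = √(0.01239 + 0.19813) = 0.459 km
Sorted: 5 (0.249 km) < 6 (0.352 km) < 10 (0.459 km) < 7 (0.649 km) < 2 (0.787 km) < 4 (0.810 km) < …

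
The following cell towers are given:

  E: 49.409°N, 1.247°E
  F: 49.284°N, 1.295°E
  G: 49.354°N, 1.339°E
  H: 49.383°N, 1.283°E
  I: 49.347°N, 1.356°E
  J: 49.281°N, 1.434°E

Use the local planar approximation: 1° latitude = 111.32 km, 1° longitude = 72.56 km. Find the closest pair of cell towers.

G and I

Pairwise distances:
E–F: √((-0.125·111.32)² + (0.048·72.56)²) = √(193.62722 + 12.13045) = 14.344 km
E–G: √((-0.055·111.32)² + (0.092·72.56)²) = √(37.48623 + 44.56257) = 9.058 km
E–H: √((-0.026·111.32)² + (0.036·72.56)²) = √(8.37709 + 6.82338) = 3.899 km
E–I: √((-0.062·111.32)² + (0.109·72.56)²) = √(47.63540 + 62.55291) = 10.497 km
E–J: √((-0.128·111.32)² + (0.187·72.56)²) = √(203.03286 + 184.11016) = 19.676 km
F–G: √((0.070·111.32)² + (0.044·72.56)²) = √(60.72150 + 10.19295) = 8.421 km
F–H: √((0.099·111.32)² + (-0.012·72.56)²) = √(121.45539 + 0.75815) = 11.055 km
F–I: √((0.063·111.32)² + (0.061·72.56)²) = √(49.18441 + 19.59089) = 8.293 km
F–J: √((-0.003·111.32)² + (0.139·72.56)²) = √(0.11153 + 101.72417) = 10.091 km
G–H: √((0.029·111.32)² + (-0.056·72.56)²) = √(10.42179 + 16.51089) = 5.190 km
G–I: √((-0.007·111.32)² + (0.017·72.56)²) = √(0.60721 + 1.52157) = 1.459 km
G–J: √((-0.073·111.32)² + (0.095·72.56)²) = √(66.03773 + 47.51621) = 10.656 km
H–I: √((-0.036·111.32)² + (0.073·72.56)²) = √(16.06022 + 28.05694) = 6.642 km
H–J: √((-0.102·111.32)² + (0.151·72.56)²) = √(128.92785 + 120.04621) = 15.779 km
I–J: √((-0.066·111.32)² + (0.078·72.56)²) = √(53.98017 + 32.03198) = 9.274 km
Closest pair: G–I at 1.459 km.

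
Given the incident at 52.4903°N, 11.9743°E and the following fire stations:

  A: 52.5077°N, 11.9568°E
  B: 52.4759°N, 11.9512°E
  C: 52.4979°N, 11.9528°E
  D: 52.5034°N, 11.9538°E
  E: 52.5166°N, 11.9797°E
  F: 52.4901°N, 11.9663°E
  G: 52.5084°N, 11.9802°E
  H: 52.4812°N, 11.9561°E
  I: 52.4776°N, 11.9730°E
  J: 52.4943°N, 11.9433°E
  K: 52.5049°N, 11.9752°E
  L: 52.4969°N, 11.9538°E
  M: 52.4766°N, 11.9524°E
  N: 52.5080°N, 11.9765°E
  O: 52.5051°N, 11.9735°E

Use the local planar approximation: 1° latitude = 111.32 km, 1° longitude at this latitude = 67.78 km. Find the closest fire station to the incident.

Distances from 52.4903°N, 11.9743°E:
A: √((0.0174·111.32)² + (-0.0175·67.78)²) = √(3.751845 + 1.406952) = 2.2713 km
B: √((-0.0144·111.32)² + (-0.0231·67.78)²) = √(2.569635 + 2.451473) = 2.2408 km
C: √((0.0076·111.32)² + (-0.0215·67.78)²) = √(0.715770 + 2.123636) = 1.6851 km
D: √((0.0131·111.32)² + (-0.0205·67.78)²) = √(2.126616 + 1.930682) = 2.0143 km
E: √((0.0263·111.32)² + (0.0054·67.78)²) = √(8.571521 + 0.133965) = 2.9505 km
F: √((-0.0002·111.32)² + (-0.0080·67.78)²) = √(0.000496 + 0.294024) = 0.5427 km
G: √((0.0181·111.32)² + (0.0059·67.78)²) = √(4.059790 + 0.159922) = 2.0542 km
H: √((-0.0091·111.32)² + (-0.0182·67.78)²) = √(1.026193 + 1.521759) = 1.5962 km
I: √((-0.0127·111.32)² + (-0.0013·67.78)²) = √(1.998729 + 0.007764) = 1.4165 km
J: √((0.0040·111.32)² + (-0.0310·67.78)²) = √(0.198274 + 4.414957) = 2.1478 km
K: √((0.0146·111.32)² + (0.0009·67.78)²) = √(2.641509 + 0.003721) = 1.6264 km
L: √((0.0066·111.32)² + (-0.0205·67.78)²) = √(0.539802 + 1.930682) = 1.5718 km
M: √((-0.0137·111.32)² + (-0.0219·67.78)²) = √(2.325881 + 2.203390) = 2.1282 km
N: √((0.0177·111.32)² + (0.0022·67.78)²) = √(3.882334 + 0.022236) = 1.9760 km
O: √((0.0148·111.32)² + (-0.0008·67.78)²) = √(2.714375 + 0.002940) = 1.6484 km
Minimum: F at 0.5427 km.

F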